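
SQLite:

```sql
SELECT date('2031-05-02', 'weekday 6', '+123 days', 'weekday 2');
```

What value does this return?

2031-09-09

`weekday 6` advances to the next Saturday; 2031-05-02 is a Friday, so it moves forward to 2031-05-03.
Applying '+123 days' to 2031-05-03: counting 123 days forward gives 2031-09-03.
`weekday 2` advances to the next Tuesday; 2031-09-03 is a Wednesday, so it moves forward to 2031-09-09.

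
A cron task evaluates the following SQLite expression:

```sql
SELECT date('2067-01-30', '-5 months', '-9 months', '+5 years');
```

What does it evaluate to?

Adding -5 months to 2067-01-30 gives 2066-08-30.
Adding -9 months to 2066-08-30 gives 2065-11-30.
Adding +5 years to 2065-11-30 gives 2070-11-30.

2070-11-30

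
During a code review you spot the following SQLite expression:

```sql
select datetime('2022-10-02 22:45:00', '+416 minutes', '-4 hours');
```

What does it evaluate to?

416 minutes = 6h 56m; +416 minutes from 2022-10-02 22:45:00 is 2022-10-03 05:41:00 (crosses midnight).
-4 hours from 2022-10-03 05:41:00 is 2022-10-03 01:41:00.

2022-10-03 01:41:00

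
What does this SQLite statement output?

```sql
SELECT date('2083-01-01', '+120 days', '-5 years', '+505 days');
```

Applying '+120 days' to 2083-01-01: counting 120 days forward gives 2083-05-01.
Adding -5 years to 2083-05-01 gives 2078-05-01.
Applying '+505 days' to 2078-05-01: counting 505 days forward gives 2079-09-18.

2079-09-18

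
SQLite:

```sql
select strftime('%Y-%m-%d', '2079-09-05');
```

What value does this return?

2079-09-05

`%Y-%m-%d` extracts the ISO date: 2079-09-05.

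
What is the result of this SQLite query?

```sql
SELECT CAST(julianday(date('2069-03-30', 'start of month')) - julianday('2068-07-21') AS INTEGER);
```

223

`start of month` rewinds 2069-03-30 to 2069-03-01.
10 days remain in July 2068 after the 21st (31 − 21).
Full months from August 2068 through February 2069 contribute their day counts.
Then 1 day into March 2069.
Total: 10 + 31 + 30 + 31 + 30 + 31 + 31 + 28 + 1 = 223.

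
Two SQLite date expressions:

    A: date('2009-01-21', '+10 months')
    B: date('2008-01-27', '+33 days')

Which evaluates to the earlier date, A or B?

A = 2009-11-21.
B = 2008-02-29.
B is earlier.

B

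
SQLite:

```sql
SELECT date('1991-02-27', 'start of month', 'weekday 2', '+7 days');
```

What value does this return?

1991-02-12

`start of month` rewinds 1991-02-27 to 1991-02-01.
`weekday 2` advances to the next Tuesday; 1991-02-01 is a Friday, so it moves forward to 1991-02-05.
Advancing 7 more days within February lands on 1991-02-12.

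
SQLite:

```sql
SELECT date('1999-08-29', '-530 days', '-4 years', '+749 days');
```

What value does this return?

Applying '-530 days' to 1999-08-29: counting 530 days back gives 1998-03-17.
Adding -4 years to 1998-03-17 gives 1994-03-17.
Applying '+749 days' to 1994-03-17: counting 749 days forward gives 1996-04-04.

1996-04-04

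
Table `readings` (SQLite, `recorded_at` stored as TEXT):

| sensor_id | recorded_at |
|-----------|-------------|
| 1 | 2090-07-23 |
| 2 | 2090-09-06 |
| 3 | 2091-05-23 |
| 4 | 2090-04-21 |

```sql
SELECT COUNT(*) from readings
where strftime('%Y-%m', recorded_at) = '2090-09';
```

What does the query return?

Rows with year-month 2090-09: 2090-09-06 → 1.

1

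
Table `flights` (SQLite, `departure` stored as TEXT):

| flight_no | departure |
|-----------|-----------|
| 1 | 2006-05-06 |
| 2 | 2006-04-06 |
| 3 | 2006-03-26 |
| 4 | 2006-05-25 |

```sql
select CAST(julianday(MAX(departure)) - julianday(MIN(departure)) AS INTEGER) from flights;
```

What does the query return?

MIN = 2006-03-26, MAX = 2006-05-25.
5 days remain in March 2006 after the 26th (31 − 26).
April 2006: 30 days.
Then 25 days into May 2006.
Total: 5 + 30 + 25 = 60.

60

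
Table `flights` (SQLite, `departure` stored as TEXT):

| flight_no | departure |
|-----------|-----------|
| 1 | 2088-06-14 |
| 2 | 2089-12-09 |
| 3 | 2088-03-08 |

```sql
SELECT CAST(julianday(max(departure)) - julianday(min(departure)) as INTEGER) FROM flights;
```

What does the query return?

641

MIN = 2088-03-08, MAX = 2089-12-09.
23 days remain in March 2088 after the 8th (31 − 8).
Full months from April 2088 through November 2089 contribute their day counts.
Then 9 days into December 2089.
Total: 23 + 30 + 31 + 30 + 31 + 31 + 30 + 31 + 30 + 31 + 31 + 28 + 31 + 30 + 31 + 30 + 31 + 31 + 30 + 31 + 30 + 9 = 641.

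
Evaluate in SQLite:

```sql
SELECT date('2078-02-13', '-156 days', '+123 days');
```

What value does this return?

2078-01-11

Applying '-156 days' to 2078-02-13: counting 156 days back gives 2077-09-10.
Applying '+123 days' to 2077-09-10: counting 123 days forward gives 2078-01-11.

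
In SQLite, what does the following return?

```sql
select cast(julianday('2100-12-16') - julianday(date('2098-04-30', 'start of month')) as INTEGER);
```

`start of month` rewinds 2098-04-30 to 2098-04-01.
29 days remain in April 2098 after the 1st (30 − 1).
Full months from May 2098 through November 2100 contribute their day counts.
Then 16 days into December 2100.
Total: 29 + 31 + 30 + 31 + 31 + 30 + 31 + 30 + 31 + 31 + 28 + 31 + 30 + 31 + 30 + 31 + 31 + 30 + 31 + 30 + 31 + 31 + 28 + 31 + 30 + 31 + 30 + 31 + 31 + 30 + 31 + 30 + 16 = 989.

989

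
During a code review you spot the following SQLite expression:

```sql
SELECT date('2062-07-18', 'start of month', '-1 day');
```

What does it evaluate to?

`start of month` rewinds 2062-07-18 to 2062-07-01.
Going back 1 day from 2062-07-01 reaches 2062-06-30 (last day of June, 30 days).

2062-06-30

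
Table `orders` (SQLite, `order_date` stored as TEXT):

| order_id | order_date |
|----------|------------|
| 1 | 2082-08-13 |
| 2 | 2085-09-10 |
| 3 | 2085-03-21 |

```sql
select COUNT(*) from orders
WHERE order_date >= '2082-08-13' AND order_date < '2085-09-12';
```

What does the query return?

3

Rows in [2082-08-13, 2085-09-12): 2082-08-13, 2085-09-10, 2085-03-21 → 3 rows.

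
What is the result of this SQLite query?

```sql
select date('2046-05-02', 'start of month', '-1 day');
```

2046-04-30

`start of month` rewinds 2046-05-02 to 2046-05-01.
Going back 1 day from 2046-05-01 reaches 2046-04-30 (last day of April, 30 days).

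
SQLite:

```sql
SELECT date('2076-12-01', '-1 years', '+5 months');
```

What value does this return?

Adding -1 year to 2076-12-01 gives 2075-12-01.
Adding +5 months to 2075-12-01 gives 2076-05-01.

2076-05-01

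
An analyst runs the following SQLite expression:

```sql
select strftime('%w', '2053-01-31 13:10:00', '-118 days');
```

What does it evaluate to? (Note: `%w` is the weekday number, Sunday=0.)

First apply '-118 days': 2053-01-31 13:10:00 → 2052-10-05 13:10:00.
2052-10-05 is a Saturday; with Sunday=0 that is 6.

6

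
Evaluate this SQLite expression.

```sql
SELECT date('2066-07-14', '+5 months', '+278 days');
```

2067-09-18

Adding +5 months to 2066-07-14 gives 2066-12-14.
Applying '+278 days' to 2066-12-14: counting 278 days forward gives 2067-09-18.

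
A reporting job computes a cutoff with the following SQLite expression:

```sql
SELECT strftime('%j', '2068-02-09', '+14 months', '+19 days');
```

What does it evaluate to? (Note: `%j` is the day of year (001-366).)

First apply '+14 months', '+19 days': 2068-02-09 → 2069-04-28.
Day-of-year for 2069-04-28: days since 2069-01-01 inclusive = 118, zero-padded to 118.

118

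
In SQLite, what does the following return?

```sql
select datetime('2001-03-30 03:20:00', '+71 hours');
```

2001-04-02 02:20:00

+71 hours from 2001-03-30 03:20:00 is 2001-04-02 02:20:00 (crosses midnight).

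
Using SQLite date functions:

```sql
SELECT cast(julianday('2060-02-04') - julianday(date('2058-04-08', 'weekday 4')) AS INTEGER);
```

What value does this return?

664

`weekday 4` advances to the next Thursday; 2058-04-08 is a Monday, so it moves forward to 2058-04-11.
19 days remain in April 2058 after the 11th (30 − 11).
Full months from May 2058 through January 2060 contribute their day counts.
Then 4 days into February 2060.
Total: 19 + 31 + 30 + 31 + 31 + 30 + 31 + 30 + 31 + 31 + 28 + 31 + 30 + 31 + 30 + 31 + 31 + 30 + 31 + 30 + 31 + 31 + 4 = 664.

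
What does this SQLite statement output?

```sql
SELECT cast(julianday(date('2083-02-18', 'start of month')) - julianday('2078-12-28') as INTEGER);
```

1496

`start of month` rewinds 2083-02-18 to 2083-02-01.
3 days remain in December 2078 after the 28th (31 − 28).
Full months from January 2079 through January 2083 contribute their day counts.
Then 1 day into February 2083.
Total: 3 + 31 + 28 + 31 + 30 + 31 + 30 + 31 + 31 + 30 + 31 + 30 + 31 + 31 + 29 + 31 + 30 + 31 + 30 + 31 + 31 + 30 + 31 + 30 + 31 + 31 + 28 + 31 + 30 + 31 + 30 + 31 + 31 + 30 + 31 + 30 + 31 + 31 + 28 + 31 + 30 + 31 + 30 + 31 + 31 + 30 + 31 + 30 + 31 + 31 + 1 = 1496.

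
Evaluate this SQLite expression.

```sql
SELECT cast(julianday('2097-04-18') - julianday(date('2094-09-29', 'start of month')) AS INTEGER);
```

960

`start of month` rewinds 2094-09-29 to 2094-09-01.
29 days remain in September 2094 after the 1st (30 − 1).
Full months from October 2094 through March 2097 contribute their day counts.
Then 18 days into April 2097.
Total: 29 + 31 + 30 + 31 + 31 + 28 + 31 + 30 + 31 + 30 + 31 + 31 + 30 + 31 + 30 + 31 + 31 + 29 + 31 + 30 + 31 + 30 + 31 + 31 + 30 + 31 + 30 + 31 + 31 + 28 + 31 + 18 = 960.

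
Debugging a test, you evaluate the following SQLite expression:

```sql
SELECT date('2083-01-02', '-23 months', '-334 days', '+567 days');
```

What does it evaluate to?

Adding -23 months to 2083-01-02 gives 2081-02-02.
Applying '-334 days' to 2081-02-02: counting 334 days back gives 2080-03-05.
Applying '+567 days' to 2080-03-05: counting 567 days forward gives 2081-09-23.

2081-09-23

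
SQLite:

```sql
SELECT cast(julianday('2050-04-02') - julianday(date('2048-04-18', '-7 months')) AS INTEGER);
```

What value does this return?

Adding -7 months to 2048-04-18 gives 2047-09-18.
12 days remain in September 2047 after the 18th (30 − 18).
Full months from October 2047 through March 2050 contribute their day counts.
Then 2 days into April 2050.
Total: 12 + 31 + 30 + 31 + 31 + 29 + 31 + 30 + 31 + 30 + 31 + 31 + 30 + 31 + 30 + 31 + 31 + 28 + 31 + 30 + 31 + 30 + 31 + 31 + 30 + 31 + 30 + 31 + 31 + 28 + 31 + 2 = 927.

927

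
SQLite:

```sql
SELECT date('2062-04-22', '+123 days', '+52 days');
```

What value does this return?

2062-10-14

Applying '+123 days' to 2062-04-22: counting 123 days forward gives 2062-08-23.
Applying '+52 days' to 2062-08-23: counting 52 days forward gives 2062-10-14.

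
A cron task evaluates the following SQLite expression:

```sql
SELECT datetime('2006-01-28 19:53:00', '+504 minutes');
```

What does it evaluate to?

504 minutes = 8h 24m; +504 minutes from 2006-01-28 19:53:00 is 2006-01-29 04:17:00 (crosses midnight).

2006-01-29 04:17:00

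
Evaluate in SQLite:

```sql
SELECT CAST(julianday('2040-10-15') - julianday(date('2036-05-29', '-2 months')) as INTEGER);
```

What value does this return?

Adding -2 months to 2036-05-29 gives 2036-03-29.
2 days remain in March 2036 after the 29th (31 − 29).
Full months from April 2036 through September 2040 contribute their day counts.
Then 15 days into October 2040.
Total: 2 + 30 + 31 + 30 + 31 + 31 + 30 + 31 + 30 + 31 + 31 + 28 + 31 + 30 + 31 + 30 + 31 + 31 + 30 + 31 + 30 + 31 + 31 + 28 + 31 + 30 + 31 + 30 + 31 + 31 + 30 + 31 + 30 + 31 + 31 + 28 + 31 + 30 + 31 + 30 + 31 + 31 + 30 + 31 + 30 + 31 + 31 + 29 + 31 + 30 + 31 + 30 + 31 + 31 + 30 + 15 = 1661.

1661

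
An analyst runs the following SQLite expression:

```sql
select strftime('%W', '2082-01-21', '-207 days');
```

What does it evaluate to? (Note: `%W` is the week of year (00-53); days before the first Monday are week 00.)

25

First apply '-207 days': 2082-01-21 → 2081-06-28.
2081-06-28 is a Saturday. SQLite's %W counts Mondays since the year started; the result is 25.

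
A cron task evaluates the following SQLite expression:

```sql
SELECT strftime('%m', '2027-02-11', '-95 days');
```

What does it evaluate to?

11

First apply '-95 days': 2027-02-11 → 2026-11-08.
`%m` extracts the 2-digit month (01-12): 11.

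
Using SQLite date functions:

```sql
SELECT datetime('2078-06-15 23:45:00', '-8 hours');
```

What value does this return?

-8 hours from 2078-06-15 23:45:00 is 2078-06-15 15:45:00.

2078-06-15 15:45:00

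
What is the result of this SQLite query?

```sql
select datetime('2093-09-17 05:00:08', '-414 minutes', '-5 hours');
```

414 minutes = 6h 54m; -414 minutes from 2093-09-17 05:00:08 is 2093-09-16 22:06:08 (crosses midnight).
-5 hours from 2093-09-16 22:06:08 is 2093-09-16 17:06:08.

2093-09-16 17:06:08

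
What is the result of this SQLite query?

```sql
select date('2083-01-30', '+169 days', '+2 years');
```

2085-07-18

Applying '+169 days' to 2083-01-30: counting 169 days forward gives 2083-07-18.
Adding +2 years to 2083-07-18 gives 2085-07-18.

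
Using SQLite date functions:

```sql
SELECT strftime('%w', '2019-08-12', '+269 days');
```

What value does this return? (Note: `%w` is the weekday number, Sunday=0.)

4

First apply '+269 days': 2019-08-12 → 2020-05-07.
2020-05-07 is a Thursday; with Sunday=0 that is 4.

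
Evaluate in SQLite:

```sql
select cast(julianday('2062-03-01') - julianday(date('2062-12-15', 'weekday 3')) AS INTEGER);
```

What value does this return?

-294

`weekday 3` advances to the next Wednesday; 2062-12-15 is a Friday, so it moves forward to 2062-12-20.
30 days remain in March 2062 after the 1st (31 − 1).
Full months from April 2062 through November 2062 contribute their day counts.
Then 20 days into December 2062.
Total: 30 + 30 + 31 + 30 + 31 + 31 + 30 + 31 + 30 + 20 = 294.
The subtraction is earlier − later, so the result is −294 → -294.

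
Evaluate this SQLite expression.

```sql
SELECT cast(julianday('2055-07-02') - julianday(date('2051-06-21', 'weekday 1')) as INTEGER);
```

1467

`weekday 1` advances to the next Monday; 2051-06-21 is a Wednesday, so it moves forward to 2051-06-26.
4 days remain in June 2051 after the 26th (30 − 26).
Full months from July 2051 through June 2055 contribute their day counts.
Then 2 days into July 2055.
Total: 4 + 31 + 31 + 30 + 31 + 30 + 31 + 31 + 29 + 31 + 30 + 31 + 30 + 31 + 31 + 30 + 31 + 30 + 31 + 31 + 28 + 31 + 30 + 31 + 30 + 31 + 31 + 30 + 31 + 30 + 31 + 31 + 28 + 31 + 30 + 31 + 30 + 31 + 31 + 30 + 31 + 30 + 31 + 31 + 28 + 31 + 30 + 31 + 30 + 2 = 1467.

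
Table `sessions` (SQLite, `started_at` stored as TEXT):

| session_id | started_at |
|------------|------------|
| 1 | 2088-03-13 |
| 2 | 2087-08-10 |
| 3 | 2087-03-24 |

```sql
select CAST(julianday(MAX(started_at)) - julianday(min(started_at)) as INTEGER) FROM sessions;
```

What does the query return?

355

MIN = 2087-03-24, MAX = 2088-03-13.
7 days remain in March 2087 after the 24th (31 − 24).
Full months from April 2087 through February 2088 contribute their day counts.
Then 13 days into March 2088.
Total: 7 + 30 + 31 + 30 + 31 + 31 + 30 + 31 + 30 + 31 + 31 + 29 + 13 = 355.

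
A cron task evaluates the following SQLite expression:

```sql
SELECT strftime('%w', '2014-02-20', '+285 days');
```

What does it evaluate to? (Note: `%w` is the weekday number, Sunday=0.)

2

First apply '+285 days': 2014-02-20 → 2014-12-02.
2014-12-02 is a Tuesday; with Sunday=0 that is 2.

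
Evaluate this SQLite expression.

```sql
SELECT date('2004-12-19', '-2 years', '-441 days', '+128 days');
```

2002-02-09

Adding -2 years to 2004-12-19 gives 2002-12-19.
Applying '-441 days' to 2002-12-19: counting 441 days back gives 2001-10-04.
Applying '+128 days' to 2001-10-04: counting 128 days forward gives 2002-02-09.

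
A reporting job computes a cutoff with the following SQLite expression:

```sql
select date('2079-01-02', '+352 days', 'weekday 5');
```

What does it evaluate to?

Applying '+352 days' to 2079-01-02: counting 352 days forward gives 2079-12-20.
`weekday 5` advances to the next Friday; 2079-12-20 is a Wednesday, so it moves forward to 2079-12-22.

2079-12-22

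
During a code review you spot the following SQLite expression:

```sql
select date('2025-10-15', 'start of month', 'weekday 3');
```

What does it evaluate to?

`start of month` rewinds 2025-10-15 to 2025-10-01.
`weekday 3` advances to the next Wednesday; 2025-10-01 is already a Wednesday, so it stays at 2025-10-01.

2025-10-01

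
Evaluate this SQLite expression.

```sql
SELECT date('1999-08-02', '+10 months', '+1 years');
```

2001-06-02

Adding +10 months to 1999-08-02 gives 2000-06-02.
Adding +1 year to 2000-06-02 gives 2001-06-02.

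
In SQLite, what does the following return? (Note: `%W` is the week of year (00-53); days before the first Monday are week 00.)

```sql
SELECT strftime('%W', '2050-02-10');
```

06

2050-02-10 is a Thursday. SQLite's %W counts Mondays since the year started; the result is 06.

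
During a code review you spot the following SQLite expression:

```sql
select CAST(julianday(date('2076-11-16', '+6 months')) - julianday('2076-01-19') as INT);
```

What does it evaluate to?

483

Adding +6 months to 2076-11-16 gives 2077-05-16.
12 days remain in January 2076 after the 19th (31 − 19).
Full months from February 2076 through April 2077 contribute their day counts.
Then 16 days into May 2077.
Total: 12 + 29 + 31 + 30 + 31 + 30 + 31 + 31 + 30 + 31 + 30 + 31 + 31 + 28 + 31 + 30 + 16 = 483.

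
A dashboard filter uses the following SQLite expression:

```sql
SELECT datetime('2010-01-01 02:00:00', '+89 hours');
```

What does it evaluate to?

2010-01-04 19:00:00

+89 hours from 2010-01-01 02:00:00 is 2010-01-04 19:00:00 (crosses midnight).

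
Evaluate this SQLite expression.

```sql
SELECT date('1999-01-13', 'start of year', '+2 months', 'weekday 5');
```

1999-03-05

`start of year` rewinds 1999-01-13 to 1999-01-01.
Adding +2 months to 1999-01-01 gives 1999-03-01.
`weekday 5` advances to the next Friday; 1999-03-01 is a Monday, so it moves forward to 1999-03-05.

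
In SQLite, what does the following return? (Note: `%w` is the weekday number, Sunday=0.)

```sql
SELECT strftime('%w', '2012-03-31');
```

6

2012-03-31 is a Saturday; with Sunday=0 that is 6.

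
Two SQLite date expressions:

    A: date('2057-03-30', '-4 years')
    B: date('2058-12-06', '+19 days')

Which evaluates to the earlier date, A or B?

A = 2053-03-30.
B = 2058-12-25.
A is earlier.

A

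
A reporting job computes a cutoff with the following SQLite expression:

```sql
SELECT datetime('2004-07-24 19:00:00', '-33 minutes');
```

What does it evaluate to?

2004-07-24 18:27:00

-33 minutes from 2004-07-24 19:00:00 is 2004-07-24 18:27:00.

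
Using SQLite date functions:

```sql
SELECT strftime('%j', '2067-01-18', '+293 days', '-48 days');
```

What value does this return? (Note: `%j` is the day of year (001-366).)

263

First apply '+293 days', '-48 days': 2067-01-18 → 2067-09-20.
Day-of-year for 2067-09-20: days since 2067-01-01 inclusive = 263, zero-padded to 263.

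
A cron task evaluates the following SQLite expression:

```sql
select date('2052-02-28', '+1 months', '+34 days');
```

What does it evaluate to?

Adding +1 month to 2052-02-28 gives 2052-03-28.
March 2052 has 31 days; 3 remain after the 28th, so 4 days reach 2052-04-01.
April 2052 has 30 days; 29 remain after the 1st, so 30 days reach 2052-05-01.

2052-05-01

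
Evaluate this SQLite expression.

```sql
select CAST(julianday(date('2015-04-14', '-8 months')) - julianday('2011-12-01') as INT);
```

987

Adding -8 months to 2015-04-14 gives 2014-08-14.
30 days remain in December 2011 after the 1st (31 − 1).
Full months from January 2012 through July 2014 contribute their day counts.
Then 14 days into August 2014.
Total: 30 + 31 + 29 + 31 + 30 + 31 + 30 + 31 + 31 + 30 + 31 + 30 + 31 + 31 + 28 + 31 + 30 + 31 + 30 + 31 + 31 + 30 + 31 + 30 + 31 + 31 + 28 + 31 + 30 + 31 + 30 + 31 + 14 = 987.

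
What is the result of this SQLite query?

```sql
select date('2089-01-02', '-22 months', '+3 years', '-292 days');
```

2089-05-14

Adding -22 months to 2089-01-02 gives 2087-03-02.
Adding +3 years to 2087-03-02 gives 2090-03-02.
Applying '-292 days' to 2090-03-02: counting 292 days back gives 2089-05-14.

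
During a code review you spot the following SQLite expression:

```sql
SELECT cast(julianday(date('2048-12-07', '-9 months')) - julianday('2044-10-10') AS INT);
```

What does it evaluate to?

1244

Adding -9 months to 2048-12-07 gives 2048-03-07.
21 days remain in October 2044 after the 10th (31 − 10).
Full months from November 2044 through February 2048 contribute their day counts.
Then 7 days into March 2048.
Total: 21 + 30 + 31 + 31 + 28 + 31 + 30 + 31 + 30 + 31 + 31 + 30 + 31 + 30 + 31 + 31 + 28 + 31 + 30 + 31 + 30 + 31 + 31 + 30 + 31 + 30 + 31 + 31 + 28 + 31 + 30 + 31 + 30 + 31 + 31 + 30 + 31 + 30 + 31 + 31 + 29 + 7 = 1244.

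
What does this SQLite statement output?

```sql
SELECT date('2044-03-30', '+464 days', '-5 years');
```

2040-07-07

Applying '+464 days' to 2044-03-30: counting 464 days forward gives 2045-07-07.
Adding -5 years to 2045-07-07 gives 2040-07-07.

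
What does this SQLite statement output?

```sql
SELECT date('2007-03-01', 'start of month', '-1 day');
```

2007-02-28

`start of month` rewinds 2007-03-01 to 2007-03-01.
Going back 1 day from 2007-03-01 reaches 2007-02-28 (last day of February, 28 days).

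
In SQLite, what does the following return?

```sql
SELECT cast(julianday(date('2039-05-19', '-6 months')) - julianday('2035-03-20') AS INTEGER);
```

Adding -6 months to 2039-05-19 gives 2038-11-19.
11 days remain in March 2035 after the 20th (31 − 20).
Full months from April 2035 through October 2038 contribute their day counts.
Then 19 days into November 2038.
Total: 11 + 30 + 31 + 30 + 31 + 31 + 30 + 31 + 30 + 31 + 31 + 29 + 31 + 30 + 31 + 30 + 31 + 31 + 30 + 31 + 30 + 31 + 31 + 28 + 31 + 30 + 31 + 30 + 31 + 31 + 30 + 31 + 30 + 31 + 31 + 28 + 31 + 30 + 31 + 30 + 31 + 31 + 30 + 31 + 19 = 1340.

1340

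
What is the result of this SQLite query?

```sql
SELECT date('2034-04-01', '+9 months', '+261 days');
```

2035-09-19

Adding +9 months to 2034-04-01 gives 2035-01-01.
Applying '+261 days' to 2035-01-01: counting 261 days forward gives 2035-09-19.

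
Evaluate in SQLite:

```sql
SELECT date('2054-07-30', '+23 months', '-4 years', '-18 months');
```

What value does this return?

Adding +23 months to 2054-07-30 gives 2056-06-30.
Adding -4 years to 2056-06-30 gives 2052-06-30.
Adding -18 months to 2052-06-30 gives 2050-12-30.

2050-12-30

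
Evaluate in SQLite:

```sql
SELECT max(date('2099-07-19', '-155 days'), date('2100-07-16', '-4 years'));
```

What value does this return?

2099-02-14

date('2099-07-19', '-155 days') → 2099-02-14.
date('2100-07-16', '-4 years') → 2096-07-16.
Later of the two is 2099-02-14.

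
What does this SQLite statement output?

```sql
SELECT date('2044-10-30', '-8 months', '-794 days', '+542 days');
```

Adding -8 months to 2044-10-30 targets 2044-02-30. February 2044 has only 29 days, so SQLite normalizes the 1-day overflow forward to 2044-03-01.
Applying '-794 days' to 2044-03-01: counting 794 days back gives 2041-12-28.
Applying '+542 days' to 2041-12-28: counting 542 days forward gives 2043-06-23.

2043-06-23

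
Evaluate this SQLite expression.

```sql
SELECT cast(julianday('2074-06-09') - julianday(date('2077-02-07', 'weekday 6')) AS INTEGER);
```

`weekday 6` advances to the next Saturday; 2077-02-07 is a Sunday, so it moves forward to 2077-02-13.
21 days remain in June 2074 after the 9th (30 − 9).
Full months from July 2074 through January 2077 contribute their day counts.
Then 13 days into February 2077.
Total: 21 + 31 + 31 + 30 + 31 + 30 + 31 + 31 + 28 + 31 + 30 + 31 + 30 + 31 + 31 + 30 + 31 + 30 + 31 + 31 + 29 + 31 + 30 + 31 + 30 + 31 + 31 + 30 + 31 + 30 + 31 + 31 + 13 = 980.
The subtraction is earlier − later, so the result is −980 → -980.

-980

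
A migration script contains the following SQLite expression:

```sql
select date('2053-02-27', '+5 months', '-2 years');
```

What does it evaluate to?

Adding +5 months to 2053-02-27 gives 2053-07-27.
Adding -2 years to 2053-07-27 gives 2051-07-27.

2051-07-27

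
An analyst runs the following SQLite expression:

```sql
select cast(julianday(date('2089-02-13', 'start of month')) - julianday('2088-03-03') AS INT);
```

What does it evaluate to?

335

`start of month` rewinds 2089-02-13 to 2089-02-01.
28 days remain in March 2088 after the 3rd (31 − 3).
Full months from April 2088 through January 2089 contribute their day counts.
Then 1 day into February 2089.
Total: 28 + 30 + 31 + 30 + 31 + 31 + 30 + 31 + 30 + 31 + 31 + 1 = 335.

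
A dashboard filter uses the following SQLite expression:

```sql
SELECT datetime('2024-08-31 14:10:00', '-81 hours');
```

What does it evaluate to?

2024-08-28 05:10:00

-81 hours from 2024-08-31 14:10:00 is 2024-08-28 05:10:00 (crosses midnight).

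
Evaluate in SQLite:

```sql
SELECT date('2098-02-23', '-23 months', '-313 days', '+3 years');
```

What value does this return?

2098-05-15

Adding -23 months to 2098-02-23 gives 2096-03-23.
Applying '-313 days' to 2096-03-23: counting 313 days back gives 2095-05-15.
Adding +3 years to 2095-05-15 gives 2098-05-15.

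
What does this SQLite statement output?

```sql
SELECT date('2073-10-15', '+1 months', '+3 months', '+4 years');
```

Adding +1 month to 2073-10-15 gives 2073-11-15.
Adding +3 months to 2073-11-15 gives 2074-02-15.
Adding +4 years to 2074-02-15 gives 2078-02-15.

2078-02-15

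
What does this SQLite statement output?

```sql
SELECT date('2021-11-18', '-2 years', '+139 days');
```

Adding -2 years to 2021-11-18 gives 2019-11-18.
Applying '+139 days' to 2019-11-18: counting 139 days forward gives 2020-04-05.

2020-04-05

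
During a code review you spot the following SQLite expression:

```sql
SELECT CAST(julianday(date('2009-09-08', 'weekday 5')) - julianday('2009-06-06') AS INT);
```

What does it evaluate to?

`weekday 5` advances to the next Friday; 2009-09-08 is a Tuesday, so it moves forward to 2009-09-11.
24 days remain in June 2009 after the 6th (30 − 6).
July 2009: 31 days.
August 2009: 31 days.
Then 11 days into September 2009.
Total: 24 + 31 + 31 + 11 = 97.

97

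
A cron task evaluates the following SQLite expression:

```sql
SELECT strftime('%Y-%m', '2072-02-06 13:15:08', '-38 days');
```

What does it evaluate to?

First apply '-38 days': 2072-02-06 13:15:08 → 2071-12-30 13:15:08.
`%Y-%m` extracts the year-month: 2071-12.

2071-12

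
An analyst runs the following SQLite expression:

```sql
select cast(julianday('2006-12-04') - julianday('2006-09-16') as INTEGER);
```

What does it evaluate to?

79

14 days remain in September 2006 after the 16th (30 − 16).
October 2006: 31 days.
November 2006: 30 days.
Then 4 days into December 2006.
Total: 14 + 31 + 30 + 4 = 79.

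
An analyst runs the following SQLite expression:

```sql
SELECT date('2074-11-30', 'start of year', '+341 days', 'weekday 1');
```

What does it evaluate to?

`start of year` rewinds 2074-11-30 to 2074-01-01.
Applying '+341 days' to 2074-01-01: counting 341 days forward gives 2074-12-08.
`weekday 1` advances to the next Monday; 2074-12-08 is a Saturday, so it moves forward to 2074-12-10.

2074-12-10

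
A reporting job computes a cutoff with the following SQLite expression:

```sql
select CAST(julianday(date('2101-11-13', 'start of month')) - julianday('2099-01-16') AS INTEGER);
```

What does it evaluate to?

`start of month` rewinds 2101-11-13 to 2101-11-01.
15 days remain in January 2099 after the 16th (31 − 16).
Full months from February 2099 through October 2101 contribute their day counts.
Then 1 day into November 2101.
Total: 15 + 28 + 31 + 30 + 31 + 30 + 31 + 31 + 30 + 31 + 30 + 31 + 31 + 28 + 31 + 30 + 31 + 30 + 31 + 31 + 30 + 31 + 30 + 31 + 31 + 28 + 31 + 30 + 31 + 30 + 31 + 31 + 30 + 31 + 1 = 1019.

1019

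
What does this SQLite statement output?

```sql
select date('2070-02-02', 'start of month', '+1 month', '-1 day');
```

2070-02-28

`start of month` rewinds 2070-02-02 to 2070-02-01.
Adding +1 month to 2070-02-01 gives 2070-03-01.
Going back 1 day from 2070-03-01 reaches 2070-02-28 (last day of February, 28 days).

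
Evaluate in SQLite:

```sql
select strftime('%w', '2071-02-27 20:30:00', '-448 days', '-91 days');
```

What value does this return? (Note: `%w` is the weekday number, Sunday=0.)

5

First apply '-448 days', '-91 days': 2071-02-27 20:30:00 → 2069-09-06 20:30:00.
2069-09-06 is a Friday; with Sunday=0 that is 5.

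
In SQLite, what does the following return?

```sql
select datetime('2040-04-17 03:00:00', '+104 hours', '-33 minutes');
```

2040-04-21 10:27:00

+104 hours from 2040-04-17 03:00:00 is 2040-04-21 11:00:00 (crosses midnight).
-33 minutes from 2040-04-21 11:00:00 is 2040-04-21 10:27:00.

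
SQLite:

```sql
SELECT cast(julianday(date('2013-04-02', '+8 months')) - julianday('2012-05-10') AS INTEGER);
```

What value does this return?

Adding +8 months to 2013-04-02 gives 2013-12-02.
21 days remain in May 2012 after the 10th (31 − 10).
Full months from June 2012 through November 2013 contribute their day counts.
Then 2 days into December 2013.
Total: 21 + 30 + 31 + 31 + 30 + 31 + 30 + 31 + 31 + 28 + 31 + 30 + 31 + 30 + 31 + 31 + 30 + 31 + 30 + 2 = 571.

571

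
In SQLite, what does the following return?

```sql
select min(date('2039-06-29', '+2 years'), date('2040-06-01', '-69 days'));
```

2040-03-24

date('2039-06-29', '+2 years') → 2041-06-29.
date('2040-06-01', '-69 days') → 2040-03-24.
Earlier of the two is 2040-03-24.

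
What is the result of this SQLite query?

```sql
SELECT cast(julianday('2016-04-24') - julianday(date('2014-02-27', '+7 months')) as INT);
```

575

Adding +7 months to 2014-02-27 gives 2014-09-27.
3 days remain in September 2014 after the 27th (30 − 27).
Full months from October 2014 through March 2016 contribute their day counts.
Then 24 days into April 2016.
Total: 3 + 31 + 30 + 31 + 31 + 28 + 31 + 30 + 31 + 30 + 31 + 31 + 30 + 31 + 30 + 31 + 31 + 29 + 31 + 24 = 575.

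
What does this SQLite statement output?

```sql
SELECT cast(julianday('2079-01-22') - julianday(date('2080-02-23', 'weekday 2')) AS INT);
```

`weekday 2` advances to the next Tuesday; 2080-02-23 is a Friday, so it moves forward to 2080-02-27.
9 days remain in January 2079 after the 22nd (31 − 22).
Full months from February 2079 through January 2080 contribute their day counts.
Then 27 days into February 2080.
Total: 9 + 28 + 31 + 30 + 31 + 30 + 31 + 31 + 30 + 31 + 30 + 31 + 31 + 27 = 401.
The subtraction is earlier − later, so the result is −401 → -401.

-401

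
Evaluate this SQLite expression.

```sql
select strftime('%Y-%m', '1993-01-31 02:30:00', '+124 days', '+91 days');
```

1993-09

First apply '+124 days', '+91 days': 1993-01-31 02:30:00 → 1993-09-03 02:30:00.
`%Y-%m` extracts the year-month: 1993-09.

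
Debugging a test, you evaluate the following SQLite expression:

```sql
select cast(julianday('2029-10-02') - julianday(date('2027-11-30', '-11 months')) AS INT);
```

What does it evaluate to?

1007

Adding -11 months to 2027-11-30 gives 2026-12-30.
1 day remains in December 2026 after the 30th (31 − 30).
Full months from January 2027 through September 2029 contribute their day counts.
Then 2 days into October 2029.
Total: 1 + 31 + 28 + 31 + 30 + 31 + 30 + 31 + 31 + 30 + 31 + 30 + 31 + 31 + 29 + 31 + 30 + 31 + 30 + 31 + 31 + 30 + 31 + 30 + 31 + 31 + 28 + 31 + 30 + 31 + 30 + 31 + 31 + 30 + 2 = 1007.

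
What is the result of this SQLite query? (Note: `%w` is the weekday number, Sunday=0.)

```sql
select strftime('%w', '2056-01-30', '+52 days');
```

3

First apply '+52 days': 2056-01-30 → 2056-03-22.
2056-03-22 is a Wednesday; with Sunday=0 that is 3.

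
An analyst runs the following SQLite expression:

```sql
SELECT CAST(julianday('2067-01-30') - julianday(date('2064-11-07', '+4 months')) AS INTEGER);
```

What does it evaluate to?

Adding +4 months to 2064-11-07 gives 2065-03-07.
24 days remain in March 2065 after the 7th (31 − 7).
Full months from April 2065 through December 2066 contribute their day counts.
Then 30 days into January 2067.
Total: 24 + 30 + 31 + 30 + 31 + 31 + 30 + 31 + 30 + 31 + 31 + 28 + 31 + 30 + 31 + 30 + 31 + 31 + 30 + 31 + 30 + 31 + 30 = 694.

694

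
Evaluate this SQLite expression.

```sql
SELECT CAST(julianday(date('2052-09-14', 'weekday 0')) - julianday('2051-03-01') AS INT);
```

`weekday 0` advances to the next Sunday; 2052-09-14 is a Saturday, so it moves forward to 2052-09-15.
30 days remain in March 2051 after the 1st (31 − 1).
Full months from April 2051 through August 2052 contribute their day counts.
Then 15 days into September 2052.
Total: 30 + 30 + 31 + 30 + 31 + 31 + 30 + 31 + 30 + 31 + 31 + 29 + 31 + 30 + 31 + 30 + 31 + 31 + 15 = 564.

564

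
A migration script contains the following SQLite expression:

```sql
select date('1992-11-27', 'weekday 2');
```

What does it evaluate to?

1992-12-01

`weekday 2` advances to the next Tuesday; 1992-11-27 is a Friday, so it moves forward to 1992-12-01.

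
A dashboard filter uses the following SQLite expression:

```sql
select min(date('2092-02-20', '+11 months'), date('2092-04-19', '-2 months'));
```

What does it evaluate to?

date('2092-02-20', '+11 months') → 2093-01-20.
date('2092-04-19', '-2 months') → 2092-02-19.
Earlier of the two is 2092-02-19.

2092-02-19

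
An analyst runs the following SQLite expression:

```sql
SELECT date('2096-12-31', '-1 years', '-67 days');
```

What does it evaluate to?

Adding -1 year to 2096-12-31 gives 2095-12-31.
Applying '-67 days' to 2095-12-31: counting 67 days back gives 2095-10-25.

2095-10-25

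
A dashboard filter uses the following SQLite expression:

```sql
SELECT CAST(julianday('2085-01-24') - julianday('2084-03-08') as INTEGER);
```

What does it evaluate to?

322

23 days remain in March 2084 after the 8th (31 − 8).
Full months from April 2084 through December 2084 contribute their day counts.
Then 24 days into January 2085.
Total: 23 + 30 + 31 + 30 + 31 + 31 + 30 + 31 + 30 + 31 + 24 = 322.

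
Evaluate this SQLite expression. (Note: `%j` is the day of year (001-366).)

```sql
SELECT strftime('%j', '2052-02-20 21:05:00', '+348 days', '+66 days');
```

First apply '+348 days', '+66 days': 2052-02-20 21:05:00 → 2053-04-09 21:05:00.
Day-of-year for 2053-04-09: days since 2053-01-01 inclusive = 99, zero-padded to 099.

099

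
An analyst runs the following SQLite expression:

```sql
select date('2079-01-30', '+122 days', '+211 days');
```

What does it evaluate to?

2079-12-29

Applying '+122 days' to 2079-01-30: counting 122 days forward gives 2079-06-01.
Applying '+211 days' to 2079-06-01: counting 211 days forward gives 2079-12-29.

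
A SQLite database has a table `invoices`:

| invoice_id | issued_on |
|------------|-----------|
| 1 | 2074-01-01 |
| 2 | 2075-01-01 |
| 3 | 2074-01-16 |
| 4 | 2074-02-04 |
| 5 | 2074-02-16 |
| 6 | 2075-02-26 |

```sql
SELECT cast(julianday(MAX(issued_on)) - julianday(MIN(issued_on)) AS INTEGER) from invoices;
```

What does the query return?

MIN = 2074-01-01, MAX = 2075-02-26.
30 days remain in January 2074 after the 1st (31 − 1).
Full months from February 2074 through January 2075 contribute their day counts.
Then 26 days into February 2075.
Total: 30 + 28 + 31 + 30 + 31 + 30 + 31 + 31 + 30 + 31 + 30 + 31 + 31 + 26 = 421.

421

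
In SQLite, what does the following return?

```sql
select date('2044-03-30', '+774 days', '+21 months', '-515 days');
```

Applying '+774 days' to 2044-03-30: counting 774 days forward gives 2046-05-13.
Adding +21 months to 2046-05-13 gives 2048-02-13.
Applying '-515 days' to 2048-02-13: counting 515 days back gives 2046-09-16.

2046-09-16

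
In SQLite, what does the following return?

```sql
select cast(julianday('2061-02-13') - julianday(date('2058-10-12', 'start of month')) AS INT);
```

`start of month` rewinds 2058-10-12 to 2058-10-01.
30 days remain in October 2058 after the 1st (31 − 1).
Full months from November 2058 through January 2061 contribute their day counts.
Then 13 days into February 2061.
Total: 30 + 30 + 31 + 31 + 28 + 31 + 30 + 31 + 30 + 31 + 31 + 30 + 31 + 30 + 31 + 31 + 29 + 31 + 30 + 31 + 30 + 31 + 31 + 30 + 31 + 30 + 31 + 31 + 13 = 866.

866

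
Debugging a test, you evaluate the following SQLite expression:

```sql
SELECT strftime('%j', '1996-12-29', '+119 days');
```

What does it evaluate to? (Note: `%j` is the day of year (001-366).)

First apply '+119 days': 1996-12-29 → 1997-04-27.
Day-of-year for 1997-04-27: days since 1997-01-01 inclusive = 117, zero-padded to 117.

117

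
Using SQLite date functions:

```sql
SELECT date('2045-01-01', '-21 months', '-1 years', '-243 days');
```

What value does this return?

Adding -21 months to 2045-01-01 gives 2043-04-01.
Adding -1 year to 2043-04-01 gives 2042-04-01.
Applying '-243 days' to 2042-04-01: counting 243 days back gives 2041-08-01.

2041-08-01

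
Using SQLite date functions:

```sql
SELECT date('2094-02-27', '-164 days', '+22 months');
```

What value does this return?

Applying '-164 days' to 2094-02-27: counting 164 days back gives 2093-09-16.
Adding +22 months to 2093-09-16 gives 2095-07-16.

2095-07-16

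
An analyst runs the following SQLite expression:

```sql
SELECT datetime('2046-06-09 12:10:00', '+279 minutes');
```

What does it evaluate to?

279 minutes = 4h 39m; +279 minutes from 2046-06-09 12:10:00 is 2046-06-09 16:49:00.

2046-06-09 16:49:00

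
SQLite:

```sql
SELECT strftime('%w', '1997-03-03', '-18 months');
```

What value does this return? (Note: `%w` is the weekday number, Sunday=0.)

0

First apply '-18 months': 1997-03-03 → 1995-09-03.
1995-09-03 is a Sunday; with Sunday=0 that is 0.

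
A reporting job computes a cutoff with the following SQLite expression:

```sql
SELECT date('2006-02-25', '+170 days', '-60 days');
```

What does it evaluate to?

2006-06-15

Applying '+170 days' to 2006-02-25: counting 170 days forward gives 2006-08-14.
Applying '-60 days' to 2006-08-14: counting 60 days back gives 2006-06-15.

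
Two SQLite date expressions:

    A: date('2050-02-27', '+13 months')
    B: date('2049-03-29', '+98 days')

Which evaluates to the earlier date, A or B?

B

A = 2051-03-27.
B = 2049-07-05.
B is earlier.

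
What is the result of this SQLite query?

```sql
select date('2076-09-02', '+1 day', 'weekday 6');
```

Advancing 1 more day within September lands on 2076-09-03.
`weekday 6` advances to the next Saturday; 2076-09-03 is a Thursday, so it moves forward to 2076-09-05.

2076-09-05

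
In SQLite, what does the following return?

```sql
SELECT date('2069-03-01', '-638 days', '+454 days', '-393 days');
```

2067-08-02

Applying '-638 days' to 2069-03-01: counting 638 days back gives 2067-06-02.
Applying '+454 days' to 2067-06-02: counting 454 days forward gives 2068-08-29.
Applying '-393 days' to 2068-08-29: counting 393 days back gives 2067-08-02.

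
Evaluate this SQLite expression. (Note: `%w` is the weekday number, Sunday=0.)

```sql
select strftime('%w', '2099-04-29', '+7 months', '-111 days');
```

1

First apply '+7 months', '-111 days': 2099-04-29 → 2099-08-10.
2099-08-10 is a Monday; with Sunday=0 that is 1.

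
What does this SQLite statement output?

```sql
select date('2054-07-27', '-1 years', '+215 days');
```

2054-02-27

Adding -1 year to 2054-07-27 gives 2053-07-27.
Applying '+215 days' to 2053-07-27: counting 215 days forward gives 2054-02-27.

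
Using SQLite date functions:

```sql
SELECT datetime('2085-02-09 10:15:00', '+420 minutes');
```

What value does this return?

420 minutes = 7h 0m; +420 minutes from 2085-02-09 10:15:00 is 2085-02-09 17:15:00.

2085-02-09 17:15:00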